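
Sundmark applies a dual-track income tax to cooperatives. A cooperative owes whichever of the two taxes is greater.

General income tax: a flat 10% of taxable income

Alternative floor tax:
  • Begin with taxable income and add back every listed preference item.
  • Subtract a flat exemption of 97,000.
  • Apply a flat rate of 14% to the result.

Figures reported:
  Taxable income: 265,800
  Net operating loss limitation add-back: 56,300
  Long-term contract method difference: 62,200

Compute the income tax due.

40,222

Alternative floor tax:
  Adjusted income: 265,800 + 56,300 + 62,200 = 384,300
  Less exemption 97,000 → base 287,300
  287,300 × 14% = 40,222

General income tax:
  265,800 × 10% = 26,580

40,222 > 26,580, so the alternative floor tax is the binding amount.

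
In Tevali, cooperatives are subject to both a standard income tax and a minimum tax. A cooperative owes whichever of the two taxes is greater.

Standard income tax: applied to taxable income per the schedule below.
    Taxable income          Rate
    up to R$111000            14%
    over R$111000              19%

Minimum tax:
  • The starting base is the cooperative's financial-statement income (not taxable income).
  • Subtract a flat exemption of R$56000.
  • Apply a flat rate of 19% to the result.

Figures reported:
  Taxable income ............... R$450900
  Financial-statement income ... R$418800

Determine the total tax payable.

R$80121

Minimum tax:
  Base (financial-statement income): R$418800
  Less exemption R$56000 → base R$362800
  R$362800 × 19% = R$68932

Standard income tax:
  R$111000 × 14% = R$15540
  R$339900 × 19% = R$64581
  → R$80121

R$80121 > R$68932, so the standard income tax governs.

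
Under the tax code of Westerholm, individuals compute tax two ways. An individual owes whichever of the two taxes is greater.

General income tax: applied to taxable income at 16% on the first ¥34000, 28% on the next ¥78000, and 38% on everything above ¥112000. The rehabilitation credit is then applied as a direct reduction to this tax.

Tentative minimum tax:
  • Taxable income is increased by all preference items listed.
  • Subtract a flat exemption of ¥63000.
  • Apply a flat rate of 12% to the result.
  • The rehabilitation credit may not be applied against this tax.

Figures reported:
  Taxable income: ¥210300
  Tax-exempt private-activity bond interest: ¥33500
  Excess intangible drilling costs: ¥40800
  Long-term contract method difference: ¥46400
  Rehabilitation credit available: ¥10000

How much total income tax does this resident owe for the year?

¥54634

General income tax:
  ¥34000 × 16% = ¥5440
  ¥78000 × 28% = ¥21840
  ¥98300 × 38% = ¥37354
  → ¥64634
  Less rehabilitation credit ¥10000 → ¥54634

Tentative minimum tax:
  Adjusted income: ¥210300 + ¥33500 + ¥40800 + ¥46400 = ¥331000
  Less exemption ¥63000 → base ¥268000
  ¥268000 × 12% = ¥32160

¥54634 > ¥32160, so the general income tax governs.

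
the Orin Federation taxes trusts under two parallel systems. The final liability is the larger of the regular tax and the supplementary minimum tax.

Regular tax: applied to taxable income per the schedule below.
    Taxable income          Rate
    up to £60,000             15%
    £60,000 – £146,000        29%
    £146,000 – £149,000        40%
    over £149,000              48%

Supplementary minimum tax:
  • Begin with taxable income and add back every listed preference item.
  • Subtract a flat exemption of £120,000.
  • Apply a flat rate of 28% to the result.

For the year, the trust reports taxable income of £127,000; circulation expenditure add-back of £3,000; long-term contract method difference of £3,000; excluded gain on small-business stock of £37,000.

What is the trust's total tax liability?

£28,430

Supplementary minimum tax:
  Adjusted income: £127,000 + £3,000 + £3,000 + £37,000 = £170,000
  Less exemption £120,000 → base £50,000
  £50,000 × 28% = £14,000

Regular tax:
  £60,000 × 15% = £9,000
  £67,000 × 29% = £19,430
  → £28,430

£28,430 > £14,000, so the regular tax governs.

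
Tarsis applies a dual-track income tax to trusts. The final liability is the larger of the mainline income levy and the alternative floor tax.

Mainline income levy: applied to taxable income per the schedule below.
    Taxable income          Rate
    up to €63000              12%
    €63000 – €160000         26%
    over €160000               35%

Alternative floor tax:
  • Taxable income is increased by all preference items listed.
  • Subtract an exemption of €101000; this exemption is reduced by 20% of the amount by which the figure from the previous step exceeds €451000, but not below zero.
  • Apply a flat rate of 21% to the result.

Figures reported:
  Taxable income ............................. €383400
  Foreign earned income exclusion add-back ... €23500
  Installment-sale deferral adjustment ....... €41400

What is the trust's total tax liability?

€110970

Mainline income levy:
  €63000 × 12% = €7560
  €97000 × 26% = €25220
  €223400 × 35% = €78190
  → €110970

Alternative floor tax:
  Adjusted income: €383400 + €23500 + €41400 = €448300
  Exemption: €448300 ≤ €451000, so full €101000 applies
  Base: €448300 − €101000 = €347300
  €347300 × 21% = €72933

€110970 > €72933, so the mainline income levy governs.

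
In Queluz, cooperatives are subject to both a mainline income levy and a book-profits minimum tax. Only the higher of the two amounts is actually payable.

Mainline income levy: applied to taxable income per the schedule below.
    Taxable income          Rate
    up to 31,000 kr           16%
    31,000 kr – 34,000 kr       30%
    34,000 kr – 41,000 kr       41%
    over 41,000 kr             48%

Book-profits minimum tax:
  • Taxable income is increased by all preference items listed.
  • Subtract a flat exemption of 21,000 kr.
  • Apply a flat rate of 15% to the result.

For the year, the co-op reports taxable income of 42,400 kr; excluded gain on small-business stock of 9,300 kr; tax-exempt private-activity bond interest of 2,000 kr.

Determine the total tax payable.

Book-profits minimum tax:
  Adjusted income: 42,400 kr + 9,300 kr + 2,000 kr = 53,700 kr
  Less exemption 21,000 kr → base 32,700 kr
  32,700 kr × 15% = 4,905 kr

Mainline income levy:
  31,000 kr × 16% = 4,960 kr
  3,000 kr × 30% = 900 kr
  7,000 kr × 41% = 2,870 kr
  1,400 kr × 48% = 672 kr
  → 9,402 kr

9,402 kr > 4,905 kr, so the mainline income levy governs.

9,402 kr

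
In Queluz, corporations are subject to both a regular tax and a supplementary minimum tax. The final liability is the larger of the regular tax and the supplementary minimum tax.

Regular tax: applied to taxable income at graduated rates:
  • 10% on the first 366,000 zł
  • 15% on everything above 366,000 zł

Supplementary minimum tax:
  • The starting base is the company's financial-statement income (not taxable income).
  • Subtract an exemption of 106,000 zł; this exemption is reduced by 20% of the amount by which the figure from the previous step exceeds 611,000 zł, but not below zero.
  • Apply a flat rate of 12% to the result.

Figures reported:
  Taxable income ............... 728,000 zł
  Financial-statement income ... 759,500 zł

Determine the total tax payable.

90,900 zł

Supplementary minimum tax:
  Base (financial-statement income): 759,500 zł
  Exemption: 106,000 zł − 20% × (759,500 zł − 611,000 zł) = 106,000 zł − 29,700 zł = 76,300 zł
  Base: 759,500 zł − 76,300 zł = 683,200 zł
  683,200 zł × 12% = 81,984 zł

Regular tax:
  366,000 zł × 10% = 36,600 zł
  362,000 zł × 15% = 54,300 zł
  → 90,900 zł

90,900 zł > 81,984 zł, so the regular tax governs.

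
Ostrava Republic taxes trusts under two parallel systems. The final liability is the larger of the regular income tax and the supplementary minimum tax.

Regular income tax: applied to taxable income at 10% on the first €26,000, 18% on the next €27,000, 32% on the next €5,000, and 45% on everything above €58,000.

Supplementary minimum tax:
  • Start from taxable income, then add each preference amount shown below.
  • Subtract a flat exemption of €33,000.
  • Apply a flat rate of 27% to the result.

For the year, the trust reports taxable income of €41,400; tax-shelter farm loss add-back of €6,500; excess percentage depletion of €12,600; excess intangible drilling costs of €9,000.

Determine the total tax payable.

€9,855

Supplementary minimum tax:
  Adjusted income: €41,400 + €6,500 + €12,600 + €9,000 = €69,500
  Less exemption €33,000 → base €36,500
  €36,500 × 27% = €9,855

Regular income tax:
  €26,000 × 10% = €2,600
  €15,400 × 18% = €2,772
  → €5,372

€9,855 > €5,372, so the supplementary minimum tax is the binding amount.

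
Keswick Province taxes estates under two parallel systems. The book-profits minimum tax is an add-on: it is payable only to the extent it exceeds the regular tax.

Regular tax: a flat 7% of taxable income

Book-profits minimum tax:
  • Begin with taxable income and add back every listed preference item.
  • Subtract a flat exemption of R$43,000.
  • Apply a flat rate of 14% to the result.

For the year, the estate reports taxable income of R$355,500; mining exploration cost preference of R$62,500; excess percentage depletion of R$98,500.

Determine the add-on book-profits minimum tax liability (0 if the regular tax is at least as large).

Book-profits minimum tax:
  Adjusted income: R$355,500 + R$62,500 + R$98,500 = R$516,500
  Less exemption R$43,000 → base R$473,500
  R$473,500 × 14% = R$66,290

Regular tax:
  R$355,500 × 7% = R$24,885

Excess of book-profits minimum tax over regular tax: R$66,290 − R$24,885 = R$41,405.

R$41,405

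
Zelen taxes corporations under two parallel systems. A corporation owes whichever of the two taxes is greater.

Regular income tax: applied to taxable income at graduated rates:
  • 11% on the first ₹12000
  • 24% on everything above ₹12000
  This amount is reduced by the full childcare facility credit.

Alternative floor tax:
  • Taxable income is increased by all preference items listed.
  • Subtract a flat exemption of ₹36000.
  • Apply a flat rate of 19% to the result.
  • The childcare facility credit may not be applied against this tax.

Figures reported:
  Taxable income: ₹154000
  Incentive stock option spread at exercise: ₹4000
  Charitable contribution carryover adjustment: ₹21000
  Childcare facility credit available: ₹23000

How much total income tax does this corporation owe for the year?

Alternative floor tax:
  Adjusted income: ₹154000 + ₹4000 + ₹21000 = ₹179000
  Less exemption ₹36000 → base ₹143000
  ₹143000 × 19% = ₹27170

Regular income tax:
  ₹12000 × 11% = ₹1320
  ₹142000 × 24% = ₹34080
  → ₹35400
  Less childcare facility credit ₹23000 → ₹12400

₹27170 > ₹12400, so the alternative floor tax is the binding amount.

₹27170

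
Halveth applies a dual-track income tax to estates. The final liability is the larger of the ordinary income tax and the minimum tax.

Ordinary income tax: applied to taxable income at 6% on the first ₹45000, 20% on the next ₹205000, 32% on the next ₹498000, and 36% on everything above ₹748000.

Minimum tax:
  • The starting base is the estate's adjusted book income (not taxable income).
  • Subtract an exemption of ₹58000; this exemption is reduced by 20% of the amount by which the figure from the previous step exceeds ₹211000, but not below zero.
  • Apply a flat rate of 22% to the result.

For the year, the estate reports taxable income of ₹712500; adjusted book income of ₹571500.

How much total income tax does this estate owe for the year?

Ordinary income tax:
  ₹45000 × 6% = ₹2700
  ₹205000 × 20% = ₹41000
  ₹462500 × 32% = ₹148000
  → ₹191700

Minimum tax:
  Base (adjusted book income): ₹571500
  Exemption: 20% × (₹571500 − ₹211000) = ₹72100 ≥ ₹58000, so the exemption is fully phased out
  Base: ₹571500 − ₹0 = ₹571500
  ₹571500 × 22% = ₹125730

₹191700 > ₹125730, so the ordinary income tax governs.

₹191700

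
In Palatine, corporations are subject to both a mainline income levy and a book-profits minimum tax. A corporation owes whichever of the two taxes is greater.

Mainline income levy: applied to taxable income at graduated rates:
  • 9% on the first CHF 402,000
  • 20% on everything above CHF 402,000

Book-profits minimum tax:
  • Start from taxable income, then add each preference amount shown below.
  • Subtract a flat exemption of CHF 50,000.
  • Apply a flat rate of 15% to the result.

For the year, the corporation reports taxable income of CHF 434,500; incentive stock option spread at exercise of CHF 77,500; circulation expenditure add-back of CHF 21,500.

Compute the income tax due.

CHF 72,525

Mainline income levy:
  CHF 402,000 × 9% = CHF 36,180
  CHF 32,500 × 20% = CHF 6,500
  → CHF 42,680

Book-profits minimum tax:
  Adjusted income: CHF 434,500 + CHF 77,500 + CHF 21,500 = CHF 533,500
  Less exemption CHF 50,000 → base CHF 483,500
  CHF 483,500 × 15% = CHF 72,525

CHF 72,525 > CHF 42,680, so the book-profits minimum tax is the binding amount.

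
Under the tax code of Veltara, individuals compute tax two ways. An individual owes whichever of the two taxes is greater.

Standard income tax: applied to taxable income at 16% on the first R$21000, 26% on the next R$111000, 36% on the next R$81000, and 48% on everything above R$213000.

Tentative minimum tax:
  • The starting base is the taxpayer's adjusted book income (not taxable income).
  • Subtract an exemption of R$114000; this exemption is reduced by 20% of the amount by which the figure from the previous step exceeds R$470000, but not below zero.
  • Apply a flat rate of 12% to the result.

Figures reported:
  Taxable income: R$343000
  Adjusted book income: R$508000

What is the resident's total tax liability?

R$123780

Standard income tax:
  R$21000 × 16% = R$3360
  R$111000 × 26% = R$28860
  R$81000 × 36% = R$29160
  R$130000 × 48% = R$62400
  → R$123780

Tentative minimum tax:
  Base (adjusted book income): R$508000
  Exemption: R$114000 − 20% × (R$508000 − R$470000) = R$114000 − R$7600 = R$106400
  Base: R$508000 − R$106400 = R$401600
  R$401600 × 12% = R$48192

R$123780 > R$48192, so the standard income tax governs.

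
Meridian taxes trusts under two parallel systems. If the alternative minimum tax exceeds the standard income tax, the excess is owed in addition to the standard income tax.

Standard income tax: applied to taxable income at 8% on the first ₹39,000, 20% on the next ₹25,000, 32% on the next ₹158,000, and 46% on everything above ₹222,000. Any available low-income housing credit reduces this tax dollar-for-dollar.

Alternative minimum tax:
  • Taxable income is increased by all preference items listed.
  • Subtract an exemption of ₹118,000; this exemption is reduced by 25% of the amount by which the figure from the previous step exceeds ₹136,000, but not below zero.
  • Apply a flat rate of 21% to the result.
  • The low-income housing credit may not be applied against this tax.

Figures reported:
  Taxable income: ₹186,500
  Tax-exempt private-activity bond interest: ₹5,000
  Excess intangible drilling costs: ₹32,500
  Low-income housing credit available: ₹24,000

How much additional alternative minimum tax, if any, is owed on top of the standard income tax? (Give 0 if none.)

Standard income tax:
  ₹39,000 × 8% = ₹3,120
  ₹25,000 × 20% = ₹5,000
  ₹122,500 × 32% = ₹39,200
  → ₹47,320
  Less low-income housing credit ₹24,000 → ₹23,320

Alternative minimum tax:
  Adjusted income: ₹186,500 + ₹5,000 + ₹32,500 = ₹224,000
  Exemption: ₹118,000 − 25% × (₹224,000 − ₹136,000) = ₹118,000 − ₹22,000 = ₹96,000
  Base: ₹224,000 − ₹96,000 = ₹128,000
  ₹128,000 × 21% = ₹26,880

Excess of alternative minimum tax over standard income tax: ₹26,880 − ₹23,320 = ₹3,560.

₹3,560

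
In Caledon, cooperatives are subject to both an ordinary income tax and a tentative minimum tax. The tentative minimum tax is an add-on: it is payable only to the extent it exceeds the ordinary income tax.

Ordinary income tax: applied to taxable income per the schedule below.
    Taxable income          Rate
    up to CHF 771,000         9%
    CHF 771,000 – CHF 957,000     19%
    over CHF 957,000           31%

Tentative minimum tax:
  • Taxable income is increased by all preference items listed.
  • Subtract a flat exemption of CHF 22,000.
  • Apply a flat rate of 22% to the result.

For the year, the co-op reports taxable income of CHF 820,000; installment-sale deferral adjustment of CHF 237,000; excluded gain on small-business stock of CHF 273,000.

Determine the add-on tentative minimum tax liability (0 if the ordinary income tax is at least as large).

Ordinary income tax:
  CHF 771,000 × 9% = CHF 69,390
  CHF 49,000 × 19% = CHF 9,310
  → CHF 78,700

Tentative minimum tax:
  Adjusted income: CHF 820,000 + CHF 237,000 + CHF 273,000 = CHF 1,330,000
  Less exemption CHF 22,000 → base CHF 1,308,000
  CHF 1,308,000 × 22% = CHF 287,760

Excess of tentative minimum tax over ordinary income tax: CHF 287,760 − CHF 78,700 = CHF 209,060.

CHF 209,060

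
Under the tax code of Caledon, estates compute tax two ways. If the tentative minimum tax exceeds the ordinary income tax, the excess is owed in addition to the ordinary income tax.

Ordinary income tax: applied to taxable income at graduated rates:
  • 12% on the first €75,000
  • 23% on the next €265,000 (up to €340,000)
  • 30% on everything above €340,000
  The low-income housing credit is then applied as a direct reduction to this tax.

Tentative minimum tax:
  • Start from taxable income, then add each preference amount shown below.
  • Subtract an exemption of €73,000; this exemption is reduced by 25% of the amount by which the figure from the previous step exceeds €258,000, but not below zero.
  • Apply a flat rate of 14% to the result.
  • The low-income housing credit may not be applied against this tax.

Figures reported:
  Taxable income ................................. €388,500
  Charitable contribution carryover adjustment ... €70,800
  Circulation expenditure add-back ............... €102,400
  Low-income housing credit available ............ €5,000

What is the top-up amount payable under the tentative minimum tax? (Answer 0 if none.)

€0

Tentative minimum tax:
  Adjusted income: €388,500 + €70,800 + €102,400 = €561,700
  Exemption: 25% × (€561,700 − €258,000) = €75,925 ≥ €73,000, so the exemption is fully phased out
  Base: €561,700 − €0 = €561,700
  €561,700 × 14% = €78,638

Ordinary income tax:
  €75,000 × 12% = €9,000
  €265,000 × 23% = €60,950
  €48,500 × 30% = €14,550
  → €84,500
  Less low-income housing credit €5,000 → €79,500

€78,638 ≤ €79,500, so no add-on is due.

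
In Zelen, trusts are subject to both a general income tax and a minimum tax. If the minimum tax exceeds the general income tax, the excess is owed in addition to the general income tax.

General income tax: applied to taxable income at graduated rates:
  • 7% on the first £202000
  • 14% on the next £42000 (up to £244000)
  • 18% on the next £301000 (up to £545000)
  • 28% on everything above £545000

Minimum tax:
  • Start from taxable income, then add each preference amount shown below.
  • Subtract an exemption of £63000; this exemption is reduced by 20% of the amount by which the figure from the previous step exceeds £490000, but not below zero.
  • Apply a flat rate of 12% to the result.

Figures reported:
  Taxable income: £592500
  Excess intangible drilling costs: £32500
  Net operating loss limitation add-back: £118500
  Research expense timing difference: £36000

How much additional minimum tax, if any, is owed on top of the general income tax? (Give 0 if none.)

Minimum tax:
  Adjusted income: £592500 + £32500 + £118500 + £36000 = £779500
  Exemption: £63000 − 20% × (£779500 − £490000) = £63000 − £57900 = £5100
  Base: £779500 − £5100 = £774400
  £774400 × 12% = £92928

General income tax:
  £202000 × 7% = £14140
  £42000 × 14% = £5880
  £301000 × 18% = £54180
  £47500 × 28% = £13300
  → £87500

Excess of minimum tax over general income tax: £92928 − £87500 = £5428.

£5428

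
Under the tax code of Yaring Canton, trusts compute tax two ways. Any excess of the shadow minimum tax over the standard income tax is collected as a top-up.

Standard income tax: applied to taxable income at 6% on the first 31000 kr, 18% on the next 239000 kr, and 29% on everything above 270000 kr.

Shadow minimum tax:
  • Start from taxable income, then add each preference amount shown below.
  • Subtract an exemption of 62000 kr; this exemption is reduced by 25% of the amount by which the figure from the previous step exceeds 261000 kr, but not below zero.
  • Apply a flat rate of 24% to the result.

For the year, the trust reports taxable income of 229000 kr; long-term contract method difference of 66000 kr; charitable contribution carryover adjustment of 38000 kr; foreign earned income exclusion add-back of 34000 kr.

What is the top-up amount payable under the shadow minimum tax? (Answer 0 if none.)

Shadow minimum tax:
  Adjusted income: 229000 kr + 66000 kr + 38000 kr + 34000 kr = 367000 kr
  Exemption: 62000 kr − 25% × (367000 kr − 261000 kr) = 62000 kr − 26500 kr = 35500 kr
  Base: 367000 kr − 35500 kr = 331500 kr
  331500 kr × 24% = 79560 kr

Standard income tax:
  31000 kr × 6% = 1860 kr
  198000 kr × 18% = 35640 kr
  → 37500 kr

Excess of shadow minimum tax over standard income tax: 79560 kr − 37500 kr = 42060 kr.

42060 kr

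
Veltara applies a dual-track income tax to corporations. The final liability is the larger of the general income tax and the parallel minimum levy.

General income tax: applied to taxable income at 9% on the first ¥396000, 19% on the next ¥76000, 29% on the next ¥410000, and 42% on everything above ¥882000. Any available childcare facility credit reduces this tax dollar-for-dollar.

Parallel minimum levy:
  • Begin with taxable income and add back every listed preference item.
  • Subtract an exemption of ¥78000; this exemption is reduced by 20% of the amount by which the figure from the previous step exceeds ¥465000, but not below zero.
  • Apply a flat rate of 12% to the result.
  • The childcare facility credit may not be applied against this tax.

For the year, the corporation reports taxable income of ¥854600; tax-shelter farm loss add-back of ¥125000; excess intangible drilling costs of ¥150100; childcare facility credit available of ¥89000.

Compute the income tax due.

¥135564

General income tax:
  ¥396000 × 9% = ¥35640
  ¥76000 × 19% = ¥14440
  ¥382600 × 29% = ¥110954
  → ¥161034
  Less childcare facility credit ¥89000 → ¥72034

Parallel minimum levy:
  Adjusted income: ¥854600 + ¥125000 + ¥150100 = ¥1129700
  Exemption: 20% × (¥1129700 − ¥465000) = ¥132940 ≥ ¥78000, so the exemption is fully phased out
  Base: ¥1129700 − ¥0 = ¥1129700
  ¥1129700 × 12% = ¥135564

¥135564 > ¥72034, so the parallel minimum levy is the binding amount.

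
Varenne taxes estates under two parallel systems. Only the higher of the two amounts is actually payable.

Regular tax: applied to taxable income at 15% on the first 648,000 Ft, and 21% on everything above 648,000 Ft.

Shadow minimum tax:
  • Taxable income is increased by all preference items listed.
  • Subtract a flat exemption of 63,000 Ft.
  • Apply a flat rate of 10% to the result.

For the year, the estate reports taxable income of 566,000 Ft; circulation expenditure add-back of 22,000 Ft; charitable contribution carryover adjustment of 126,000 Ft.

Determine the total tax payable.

84,900 Ft

Shadow minimum tax:
  Adjusted income: 566,000 Ft + 22,000 Ft + 126,000 Ft = 714,000 Ft
  Less exemption 63,000 Ft → base 651,000 Ft
  651,000 Ft × 10% = 65,100 Ft

Regular tax:
  566,000 Ft × 15% = 84,900 Ft

84,900 Ft > 65,100 Ft, so the regular tax governs.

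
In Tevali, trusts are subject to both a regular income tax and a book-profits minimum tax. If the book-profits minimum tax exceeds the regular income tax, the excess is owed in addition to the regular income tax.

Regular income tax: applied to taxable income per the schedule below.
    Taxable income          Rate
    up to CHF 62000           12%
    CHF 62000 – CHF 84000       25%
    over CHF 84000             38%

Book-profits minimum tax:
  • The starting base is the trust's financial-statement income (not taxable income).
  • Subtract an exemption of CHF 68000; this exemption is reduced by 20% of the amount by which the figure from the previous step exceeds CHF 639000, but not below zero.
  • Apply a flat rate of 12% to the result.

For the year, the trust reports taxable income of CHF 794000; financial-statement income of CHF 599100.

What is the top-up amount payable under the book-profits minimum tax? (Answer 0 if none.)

CHF 0

Regular income tax:
  CHF 62000 × 12% = CHF 7440
  CHF 22000 × 25% = CHF 5500
  CHF 710000 × 38% = CHF 269800
  → CHF 282740

Book-profits minimum tax:
  Base (financial-statement income): CHF 599100
  Exemption: CHF 599100 ≤ CHF 639000, so full CHF 68000 applies
  Base: CHF 599100 − CHF 68000 = CHF 531100
  CHF 531100 × 12% = CHF 63732

CHF 63732 ≤ CHF 282740, so no add-on is due.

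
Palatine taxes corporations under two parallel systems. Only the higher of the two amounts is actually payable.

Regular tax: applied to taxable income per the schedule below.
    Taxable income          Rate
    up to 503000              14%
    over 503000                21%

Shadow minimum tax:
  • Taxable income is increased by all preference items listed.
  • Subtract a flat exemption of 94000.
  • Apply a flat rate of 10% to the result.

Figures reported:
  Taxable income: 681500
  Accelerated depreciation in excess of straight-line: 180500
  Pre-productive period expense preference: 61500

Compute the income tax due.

Regular tax:
  503000 × 14% = 70420
  178500 × 21% = 37485
  → 107905

Shadow minimum tax:
  Adjusted income: 681500 + 180500 + 61500 = 923500
  Less exemption 94000 → base 829500
  829500 × 10% = 82950

107905 > 82950, so the regular tax governs.

107905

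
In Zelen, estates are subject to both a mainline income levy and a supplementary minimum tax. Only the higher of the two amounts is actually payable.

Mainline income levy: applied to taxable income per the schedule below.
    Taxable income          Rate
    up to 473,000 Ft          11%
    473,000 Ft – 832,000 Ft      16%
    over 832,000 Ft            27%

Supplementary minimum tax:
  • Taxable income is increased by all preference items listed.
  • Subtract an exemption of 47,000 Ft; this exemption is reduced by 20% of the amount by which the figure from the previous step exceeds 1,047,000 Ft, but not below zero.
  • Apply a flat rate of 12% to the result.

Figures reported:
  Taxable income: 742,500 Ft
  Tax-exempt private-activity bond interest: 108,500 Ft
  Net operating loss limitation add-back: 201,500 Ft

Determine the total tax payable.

Mainline income levy:
  473,000 Ft × 11% = 52,030 Ft
  269,500 Ft × 16% = 43,120 Ft
  → 95,150 Ft

Supplementary minimum tax:
  Adjusted income: 742,500 Ft + 108,500 Ft + 201,500 Ft = 1,052,500 Ft
  Exemption: 47,000 Ft − 20% × (1,052,500 Ft − 1,047,000 Ft) = 47,000 Ft − 1,100 Ft = 45,900 Ft
  Base: 1,052,500 Ft − 45,900 Ft = 1,006,600 Ft
  1,006,600 Ft × 12% = 120,792 Ft

120,792 Ft > 95,150 Ft, so the supplementary minimum tax is the binding amount.

120,792 Ft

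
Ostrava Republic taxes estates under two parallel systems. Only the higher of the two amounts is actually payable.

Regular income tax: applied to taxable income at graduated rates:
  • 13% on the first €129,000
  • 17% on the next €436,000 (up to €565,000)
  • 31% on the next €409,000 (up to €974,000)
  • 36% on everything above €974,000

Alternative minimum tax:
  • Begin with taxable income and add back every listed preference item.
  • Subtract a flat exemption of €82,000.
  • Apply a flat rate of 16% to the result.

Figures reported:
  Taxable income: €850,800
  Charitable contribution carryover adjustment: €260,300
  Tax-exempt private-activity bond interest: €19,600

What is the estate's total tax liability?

Alternative minimum tax:
  Adjusted income: €850,800 + €260,300 + €19,600 = €1,130,700
  Less exemption €82,000 → base €1,048,700
  €1,048,700 × 16% = €167,792

Regular income tax:
  €129,000 × 13% = €16,770
  €436,000 × 17% = €74,120
  €285,800 × 31% = €88,598
  → €179,488

€179,488 > €167,792, so the regular income tax governs.

€179,488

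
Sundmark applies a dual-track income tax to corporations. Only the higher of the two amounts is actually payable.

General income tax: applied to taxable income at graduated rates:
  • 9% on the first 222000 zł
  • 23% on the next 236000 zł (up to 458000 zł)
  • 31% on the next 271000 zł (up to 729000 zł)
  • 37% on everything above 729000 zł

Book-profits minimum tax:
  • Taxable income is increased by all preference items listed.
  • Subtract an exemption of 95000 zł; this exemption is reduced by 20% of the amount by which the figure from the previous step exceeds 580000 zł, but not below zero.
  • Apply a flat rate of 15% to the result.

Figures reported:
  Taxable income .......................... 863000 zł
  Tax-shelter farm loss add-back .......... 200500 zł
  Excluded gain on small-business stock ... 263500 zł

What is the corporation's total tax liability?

General income tax:
  222000 zł × 9% = 19980 zł
  236000 zł × 23% = 54280 zł
  271000 zł × 31% = 84010 zł
  134000 zł × 37% = 49580 zł
  → 207850 zł

Book-profits minimum tax:
  Adjusted income: 863000 zł + 200500 zł + 263500 zł = 1327000 zł
  Exemption: 20% × (1327000 zł − 580000 zł) = 149400 zł ≥ 95000 zł, so the exemption is fully phased out
  Base: 1327000 zł − 0 zł = 1327000 zł
  1327000 zł × 15% = 199050 zł

207850 zł > 199050 zł, so the general income tax governs.

207850 zł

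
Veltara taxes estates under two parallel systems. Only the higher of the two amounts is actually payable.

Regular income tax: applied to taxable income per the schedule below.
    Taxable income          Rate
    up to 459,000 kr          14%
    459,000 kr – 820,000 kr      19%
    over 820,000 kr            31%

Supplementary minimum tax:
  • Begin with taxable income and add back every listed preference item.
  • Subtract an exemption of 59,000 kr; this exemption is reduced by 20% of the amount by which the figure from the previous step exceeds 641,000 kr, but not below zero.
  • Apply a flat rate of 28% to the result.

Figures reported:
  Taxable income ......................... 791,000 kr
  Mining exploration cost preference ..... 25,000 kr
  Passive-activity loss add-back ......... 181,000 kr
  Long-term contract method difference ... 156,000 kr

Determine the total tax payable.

Supplementary minimum tax:
  Adjusted income: 791,000 kr + 25,000 kr + 181,000 kr + 156,000 kr = 1,153,000 kr
  Exemption: 20% × (1,153,000 kr − 641,000 kr) = 102,400 kr ≥ 59,000 kr, so the exemption is fully phased out
  Base: 1,153,000 kr − 0 kr = 1,153,000 kr
  1,153,000 kr × 28% = 322,840 kr

Regular income tax:
  459,000 kr × 14% = 64,260 kr
  332,000 kr × 19% = 63,080 kr
  → 127,340 kr

322,840 kr > 127,340 kr, so the supplementary minimum tax is the binding amount.

322,840 kr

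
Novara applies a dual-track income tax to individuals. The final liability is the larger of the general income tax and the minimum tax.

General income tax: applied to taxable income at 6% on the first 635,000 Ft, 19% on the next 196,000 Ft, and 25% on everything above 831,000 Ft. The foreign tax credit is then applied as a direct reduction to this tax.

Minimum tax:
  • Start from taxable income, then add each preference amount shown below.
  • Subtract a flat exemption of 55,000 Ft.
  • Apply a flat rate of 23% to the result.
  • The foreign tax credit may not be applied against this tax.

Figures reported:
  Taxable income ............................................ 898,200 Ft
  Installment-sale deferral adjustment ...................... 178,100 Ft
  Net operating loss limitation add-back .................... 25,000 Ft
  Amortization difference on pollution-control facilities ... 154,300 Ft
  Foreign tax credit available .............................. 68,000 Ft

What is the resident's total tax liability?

276,138 Ft

Minimum tax:
  Adjusted income: 898,200 Ft + 178,100 Ft + 25,000 Ft + 154,300 Ft = 1,255,600 Ft
  Less exemption 55,000 Ft → base 1,200,600 Ft
  1,200,600 Ft × 23% = 276,138 Ft

General income tax:
  635,000 Ft × 6% = 38,100 Ft
  196,000 Ft × 19% = 37,240 Ft
  67,200 Ft × 25% = 16,800 Ft
  → 92,140 Ft
  Less foreign tax credit 68,000 Ft → 24,140 Ft

276,138 Ft > 24,140 Ft, so the minimum tax is the binding amount.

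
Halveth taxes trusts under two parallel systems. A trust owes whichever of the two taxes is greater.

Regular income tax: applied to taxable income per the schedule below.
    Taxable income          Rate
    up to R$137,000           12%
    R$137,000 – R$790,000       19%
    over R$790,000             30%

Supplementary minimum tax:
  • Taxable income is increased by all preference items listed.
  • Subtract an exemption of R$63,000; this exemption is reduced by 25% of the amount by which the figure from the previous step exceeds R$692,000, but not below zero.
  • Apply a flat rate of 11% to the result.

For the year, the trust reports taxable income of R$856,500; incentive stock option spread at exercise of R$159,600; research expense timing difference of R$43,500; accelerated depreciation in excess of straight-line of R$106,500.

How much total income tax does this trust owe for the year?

R$160,460

Supplementary minimum tax:
  Adjusted income: R$856,500 + R$159,600 + R$43,500 + R$106,500 = R$1,166,100
  Exemption: 25% × (R$1,166,100 − R$692,000) = R$118,525 ≥ R$63,000, so the exemption is fully phased out
  Base: R$1,166,100 − R$0 = R$1,166,100
  R$1,166,100 × 11% = R$128,271

Regular income tax:
  R$137,000 × 12% = R$16,440
  R$653,000 × 19% = R$124,070
  R$66,500 × 30% = R$19,950
  → R$160,460

R$160,460 > R$128,271, so the regular income tax governs.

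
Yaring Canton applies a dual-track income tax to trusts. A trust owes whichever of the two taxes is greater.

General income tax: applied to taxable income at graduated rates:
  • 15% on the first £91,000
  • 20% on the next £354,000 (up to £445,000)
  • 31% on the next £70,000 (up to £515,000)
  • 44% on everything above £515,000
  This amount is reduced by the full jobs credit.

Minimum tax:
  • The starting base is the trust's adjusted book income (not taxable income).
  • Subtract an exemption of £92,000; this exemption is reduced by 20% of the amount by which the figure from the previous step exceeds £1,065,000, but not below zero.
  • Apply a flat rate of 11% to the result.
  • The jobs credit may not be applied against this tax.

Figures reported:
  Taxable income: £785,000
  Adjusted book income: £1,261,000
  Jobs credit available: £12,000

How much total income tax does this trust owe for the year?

£212,950

Minimum tax:
  Base (adjusted book income): £1,261,000
  Exemption: £92,000 − 20% × (£1,261,000 − £1,065,000) = £92,000 − £39,200 = £52,800
  Base: £1,261,000 − £52,800 = £1,208,200
  £1,208,200 × 11% = £132,902

General income tax:
  £91,000 × 15% = £13,650
  £354,000 × 20% = £70,800
  £70,000 × 31% = £21,700
  £270,000 × 44% = £118,800
  → £224,950
  Less jobs credit £12,000 → £212,950

£212,950 > £132,902, so the general income tax governs.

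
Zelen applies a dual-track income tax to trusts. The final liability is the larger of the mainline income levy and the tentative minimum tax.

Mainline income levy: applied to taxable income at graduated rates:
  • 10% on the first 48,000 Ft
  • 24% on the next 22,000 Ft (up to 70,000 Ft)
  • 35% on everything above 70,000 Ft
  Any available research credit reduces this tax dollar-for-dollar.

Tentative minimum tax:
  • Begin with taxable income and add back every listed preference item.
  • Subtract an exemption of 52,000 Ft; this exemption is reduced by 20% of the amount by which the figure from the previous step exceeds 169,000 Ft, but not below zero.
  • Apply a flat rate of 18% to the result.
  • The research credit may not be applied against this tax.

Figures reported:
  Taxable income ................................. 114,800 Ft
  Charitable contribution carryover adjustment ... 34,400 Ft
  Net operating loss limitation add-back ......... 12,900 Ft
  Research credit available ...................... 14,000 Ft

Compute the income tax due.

Tentative minimum tax:
  Adjusted income: 114,800 Ft + 34,400 Ft + 12,900 Ft = 162,100 Ft
  Exemption: 162,100 Ft ≤ 169,000 Ft, so full 52,000 Ft applies
  Base: 162,100 Ft − 52,000 Ft = 110,100 Ft
  110,100 Ft × 18% = 19,818 Ft

Mainline income levy:
  48,000 Ft × 10% = 4,800 Ft
  22,000 Ft × 24% = 5,280 Ft
  44,800 Ft × 35% = 15,680 Ft
  → 25,760 Ft
  Less research credit 14,000 Ft → 11,760 Ft

19,818 Ft > 11,760 Ft, so the tentative minimum tax is the binding amount.

19,818 Ft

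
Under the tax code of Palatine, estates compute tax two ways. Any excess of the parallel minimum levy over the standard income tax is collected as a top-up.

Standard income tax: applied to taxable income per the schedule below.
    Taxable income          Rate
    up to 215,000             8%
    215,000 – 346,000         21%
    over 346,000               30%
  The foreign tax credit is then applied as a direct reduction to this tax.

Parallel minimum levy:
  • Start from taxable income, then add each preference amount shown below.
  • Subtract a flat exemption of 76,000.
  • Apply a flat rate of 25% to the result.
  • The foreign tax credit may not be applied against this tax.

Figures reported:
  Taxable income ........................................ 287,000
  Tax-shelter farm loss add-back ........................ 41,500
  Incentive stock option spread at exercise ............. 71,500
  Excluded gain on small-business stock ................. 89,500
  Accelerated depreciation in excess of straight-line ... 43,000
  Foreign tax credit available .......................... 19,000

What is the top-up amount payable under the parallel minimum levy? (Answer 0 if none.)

Parallel minimum levy:
  Adjusted income: 287,000 + 41,500 + 71,500 + 89,500 + 43,000 = 532,500
  Less exemption 76,000 → base 456,500
  456,500 × 25% = 114,125

Standard income tax:
  215,000 × 8% = 17,200
  72,000 × 21% = 15,120
  → 32,320
  Less foreign tax credit 19,000 → 13,320

Excess of parallel minimum levy over standard income tax: 114,125 − 13,320 = 100,805.

100,805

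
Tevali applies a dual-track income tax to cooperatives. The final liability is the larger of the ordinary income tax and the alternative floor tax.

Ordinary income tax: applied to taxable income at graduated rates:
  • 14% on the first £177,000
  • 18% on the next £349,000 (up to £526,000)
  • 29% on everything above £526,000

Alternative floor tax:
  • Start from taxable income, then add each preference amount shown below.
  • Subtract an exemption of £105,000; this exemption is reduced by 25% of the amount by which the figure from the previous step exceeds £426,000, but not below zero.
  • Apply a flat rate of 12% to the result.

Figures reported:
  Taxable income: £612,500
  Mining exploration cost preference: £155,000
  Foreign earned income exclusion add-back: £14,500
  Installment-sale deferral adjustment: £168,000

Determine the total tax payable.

Alternative floor tax:
  Adjusted income: £612,500 + £155,000 + £14,500 + £168,000 = £950,000
  Exemption: 25% × (£950,000 − £426,000) = £131,000 ≥ £105,000, so the exemption is fully phased out
  Base: £950,000 − £0 = £950,000
  £950,000 × 12% = £114,000

Ordinary income tax:
  £177,000 × 14% = £24,780
  £349,000 × 18% = £62,820
  £86,500 × 29% = £25,085
  → £112,685

£114,000 > £112,685, so the alternative floor tax is the binding amount.

£114,000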